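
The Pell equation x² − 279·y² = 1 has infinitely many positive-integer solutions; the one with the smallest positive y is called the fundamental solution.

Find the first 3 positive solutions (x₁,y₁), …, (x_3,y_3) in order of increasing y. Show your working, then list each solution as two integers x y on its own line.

√279 = [16; 1,2,2,1,2,2,1,32, …], period ℓ=8 (even) → k=7
k=0  a_k=16  p_k/q_k = 16/1
k=1  a_k=1  p_k/q_k = 17/1
k=2  a_k=2  p_k/q_k = 50/3
…
k=6  a_k=2  p_k/q_k = 1069/64
k=7  a_k=1  p_k/q_k = 1520/91
fundamental: x₁=1520, y₁=91  (since 2310400 − 279·8281 = 1)
k=2:  x_2 = 1520·1520+279·91·91 = 4620799,  y_2 = 1520·91+91·1520 = 276640
k=3:  x_3 = 1520·4620799+279·91·276640 = 14047227440,  y_3 = 1520·276640+91·4620799 = 840985509

1520 91
4620799 276640
14047227440 840985509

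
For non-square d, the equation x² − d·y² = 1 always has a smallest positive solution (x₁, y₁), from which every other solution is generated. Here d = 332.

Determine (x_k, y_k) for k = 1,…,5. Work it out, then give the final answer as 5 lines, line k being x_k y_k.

13447 738
361643617 19847772
9726043422151 533785979430
261572211433685377 14355640110942648
7034723044571491106887 386080584609905595882

√332 → a₀=18, period (4,1,1,8,1,1,4,36); ℓ=8 even so k=7
i=0: a=18 ⇒ p=18, q=1
i=1: a=4 ⇒ p=73, q=4
i=2: a=1 ⇒ p=91, q=5
…
i=4: a=8 ⇒ p=1403, q=77
i=5: a=1 ⇒ p=1567, q=86
i=6: a=1 ⇒ p=2970, q=163
i=7: a=4 ⇒ p=13447, q=738
fundamental: x₁=13447, y₁=738  (since 180821809 − 332·544644 = 1)
(13447+738√332)^2 = 361643617 + 19847772√332
(13447+738√332)^3 = 9726043422151 + 533785979430√332
(13447+738√332)^4 = 261572211433685377 + 14355640110942648√332
(13447+738√332)^5 = 7034723044571491106887 + 386080584609905595882√332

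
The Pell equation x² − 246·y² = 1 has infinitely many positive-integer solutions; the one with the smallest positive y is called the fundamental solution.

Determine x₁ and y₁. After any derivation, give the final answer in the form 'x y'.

[15; 1,2,5,1,14,1,5,2,1,30] for √246; ℓ=10 ⇒ convergent index 9
a_0=15:  p_0=15·1+0=15,  q_0=15·0+1=1
a_1=1:  p_1=1·15+1=16,  q_1=1·1+0=1
a_2=2:  p_2=2·16+15=47,  q_2=2·1+1=3
…
a_5=14:  p_5=14·298+251=4423,  q_5=14·19+16=282
a_6=1:  p_6=1·4423+298=4721,  q_6=1·282+19=301
…
a_8=2:  p_8=2·28028+4721=60777,  q_8=2·1787+301=3875
a_9=1:  p_9=1·60777+28028=88805,  q_9=1·3875+1787=5662
fundamental: x₁=88805, y₁=5662  (since 7886328025 − 246·32058244 = 1)

88805 5662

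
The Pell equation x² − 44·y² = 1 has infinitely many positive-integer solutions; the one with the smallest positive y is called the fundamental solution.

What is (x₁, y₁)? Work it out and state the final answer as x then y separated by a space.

d=44: √d = [6; 1,1,1,2,1,1,1,12] (ℓ=8, even), read p_7/q_7
i=0: a=6 ⇒ p=6, q=1
…
i=2: a=1 ⇒ p=13, q=2
…
i=6: a=1 ⇒ p=126, q=19
i=7: a=1 ⇒ p=199, q=30
→ (199, 30).  Check: 199²=39601, 44·30²=39600, difference 1.

199 30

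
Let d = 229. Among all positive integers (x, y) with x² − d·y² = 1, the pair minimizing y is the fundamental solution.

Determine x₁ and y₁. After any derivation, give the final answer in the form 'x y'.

5848201 386460

[15; 7,1,1,7,30] for √229; ℓ=5 ⇒ convergent index 9
step 0: (15, 1)  from 15·(1,0) + (0,1)
step 1: (106, 7)  from 7·(15,1) + (1,0)
…
step 3: (227, 15)  from 1·(121,8) + (106,7)
step 4: (1710, 113)  from 7·(227,15) + (121,8)
step 5: (51527, 3405)  from 30·(1710,113) + (227,15)
…
step 7: (413926, 27353)  from 1·(362399,23948) + (51527,3405)
step 8: (776325, 51301)  from 1·(413926,27353) + (362399,23948)
step 9: (5848201, 386460)  from 7·(776325,51301) + (413926,27353)
fundamental: x₁=5848201, y₁=386460  (since 34201454936401 − 229·149351331600 = 1)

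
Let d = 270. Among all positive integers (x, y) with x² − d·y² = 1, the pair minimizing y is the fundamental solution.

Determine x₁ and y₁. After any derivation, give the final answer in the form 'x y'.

5291 322

[16; 2,3,6,3,2,32] for √270; ℓ=6 ⇒ convergent index 5
i=0: a=16 ⇒ p=16, q=1
i=1: a=2 ⇒ p=33, q=2
i=2: a=3 ⇒ p=115, q=7
…
i=4: a=3 ⇒ p=2284, q=139
i=5: a=2 ⇒ p=5291, q=322
(x₁, y₁) = (5291, 322);  5291² − 270·322² = 1 ✓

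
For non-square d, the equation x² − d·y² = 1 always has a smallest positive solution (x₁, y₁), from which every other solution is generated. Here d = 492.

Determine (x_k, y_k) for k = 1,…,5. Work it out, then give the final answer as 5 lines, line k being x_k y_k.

29767 1342
1772148577 79894628
105503093353351 4756446782010
6281021157926249857 283170302640288712
373934313510478265633287 16858260792630501398198

√492 → a₀=22, period (5,1,1,10,1,1,5,44); ℓ=8 even so k=7
a_0=22:  p_0=22·1+0=22,  q_0=22·0+1=1
a_1=5:  p_1=5·22+1=111,  q_1=5·1+0=5
…
a_6=1:  p_6=1·2817+2573=5390,  q_6=1·127+116=243
a_7=5:  p_7=5·5390+2817=29767,  q_7=5·243+127=1342
→ (29767, 1342).  Check: 29767²=886074289, 492·1342²=886074288, difference 1.
k=2:  x_2 = 29767·29767+492·1342·1342 = 1772148577,  y_2 = 29767·1342+1342·29767 = 79894628
k=3:  x_3 = 29767·1772148577+492·1342·79894628 = 105503093353351,  y_3 = 29767·79894628+1342·1772148577 = 4756446782010
k=4:  x_4 = 29767·105503093353351+492·1342·4756446782010 = 6281021157926249857,  y_4 = 29767·4756446782010+1342·105503093353351 = 283170302640288712
k=5:  x_5 = 29767·6281021157926249857+492·1342·283170302640288712 = 373934313510478265633287,  y_5 = 29767·283170302640288712+1342·6281021157926249857 = 16858260792630501398198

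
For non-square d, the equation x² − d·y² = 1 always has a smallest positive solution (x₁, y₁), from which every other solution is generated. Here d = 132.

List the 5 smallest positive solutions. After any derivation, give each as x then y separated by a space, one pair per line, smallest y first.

23 2
1057 92
48599 4230
2234497 194488
102738263 8942218

√132 = [11; 2,22, …], period ℓ=2 (even) → k=1
i=0: a=11 ⇒ p=11, q=1
i=1: a=2 ⇒ p=23, q=2
(x₁, y₁) = (23, 2);  23² − 132·2² = 1 ✓
n=2: (23,2)∘(23,2) = (23·23+132·2·2, 23·2+2·23) = (1057,92)
n=3: (1057,92)∘(23,2) = (23·1057+132·2·92, 23·92+2·1057) = (48599,4230)
n=4: (48599,4230)∘(23,2) = (23·48599+132·2·4230, 23·4230+2·48599) = (2234497,194488)
n=5: (2234497,194488)∘(23,2) = (23·2234497+132·2·194488, 23·194488+2·2234497) = (102738263,8942218)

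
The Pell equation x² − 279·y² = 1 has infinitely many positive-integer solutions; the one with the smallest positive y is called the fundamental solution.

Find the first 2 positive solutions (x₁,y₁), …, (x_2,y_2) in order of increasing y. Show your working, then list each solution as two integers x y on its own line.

1520 91
4620799 276640

√279 → a₀=16, period (1,2,2,1,2,2,1,32); ℓ=8 even so k=7
step 0: (16, 1)  from 16·(1,0) + (0,1)
…
step 6: (1069, 64)  from 2·(451,27) + (167,10)
step 7: (1520, 91)  from 1·(1069,64) + (451,27)
→ (1520, 91).  Check: 1520²=2310400, 279·91²=2310399, difference 1.
(x_2, y_2) = (1520·1520 + 279·91·91, 1520·91 + 91·1520) = (4620799, 276640)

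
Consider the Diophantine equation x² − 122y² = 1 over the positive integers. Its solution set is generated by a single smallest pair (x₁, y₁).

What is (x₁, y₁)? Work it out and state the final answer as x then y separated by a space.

243 22

d=122: √d = [11; 22] (ℓ=1, odd), read p_1/q_1
k=0  a_k=11  p_k/q_k = 11/1
k=1  a_k=22  p_k/q_k = 243/22
(x₁, y₁) = (243, 22);  243² − 122·22² = 1 ✓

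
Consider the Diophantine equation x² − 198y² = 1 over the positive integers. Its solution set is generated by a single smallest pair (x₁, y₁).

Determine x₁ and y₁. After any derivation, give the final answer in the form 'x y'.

197 14

√198 = [14; 14,28, …], period ℓ=2 (even) → k=1
k=0  a_k=14  p_k/q_k = 14/1
k=1  a_k=14  p_k/q_k = 197/14
(x₁, y₁) = (197, 14);  197² − 198·14² = 1 ✓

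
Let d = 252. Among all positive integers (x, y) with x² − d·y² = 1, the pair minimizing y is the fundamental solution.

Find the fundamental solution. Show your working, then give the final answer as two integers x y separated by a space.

127 8

[15; 1,6,1,30] for √252; ℓ=4 ⇒ convergent index 3
i=0: a=15 ⇒ p=15, q=1
i=1: a=1 ⇒ p=16, q=1
i=2: a=6 ⇒ p=111, q=7
i=3: a=1 ⇒ p=127, q=8
(x₁, y₁) = (127, 8);  127² − 252·8² = 1 ✓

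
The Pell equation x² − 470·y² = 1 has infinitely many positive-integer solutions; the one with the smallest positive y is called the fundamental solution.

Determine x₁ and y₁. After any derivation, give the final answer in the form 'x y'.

1691 78

d=470: √d = [21; 1,2,8,2,1,42] (ℓ=6, even), read p_5/q_5
i=0: a=21 ⇒ p=21, q=1
…
i=3: a=8 ⇒ p=542, q=25
i=4: a=2 ⇒ p=1149, q=53
i=5: a=1 ⇒ p=1691, q=78
(x₁, y₁) = (1691, 78);  1691² − 470·78² = 1 ✓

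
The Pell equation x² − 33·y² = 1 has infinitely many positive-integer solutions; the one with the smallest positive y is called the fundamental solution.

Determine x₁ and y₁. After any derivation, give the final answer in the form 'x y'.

√33 = [5; 1,2,1,10, …], period ℓ=4 (even) → k=3
step 0: (5, 1)  from 5·(1,0) + (0,1)
step 1: (6, 1)  from 1·(5,1) + (1,0)
step 2: (17, 3)  from 2·(6,1) + (5,1)
step 3: (23, 4)  from 1·(17,3) + (6,1)
fundamental: x₁=23, y₁=4  (since 529 − 33·16 = 1)

23 4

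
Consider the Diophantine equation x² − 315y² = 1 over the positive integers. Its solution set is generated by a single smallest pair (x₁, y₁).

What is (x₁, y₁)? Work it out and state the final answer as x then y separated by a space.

√315 = [17; 1,2,1,34, …], period ℓ=4 (even) → k=3
i=0: a=17 ⇒ p=17, q=1
…
i=2: a=2 ⇒ p=53, q=3
i=3: a=1 ⇒ p=71, q=4
(x₁, y₁) = (71, 4);  71² − 315·4² = 1 ✓

71 4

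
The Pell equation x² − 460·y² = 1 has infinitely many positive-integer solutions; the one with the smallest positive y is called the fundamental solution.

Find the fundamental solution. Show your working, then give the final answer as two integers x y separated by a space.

2535751 118230

[21; 2,4,3,1,2,10,2,1,3,4,2,42] for √460; ℓ=12 ⇒ convergent index 11
k=0  a_k=21  p_k/q_k = 21/1
…
k=3  a_k=3  p_k/q_k = 622/29
k=4  a_k=1  p_k/q_k = 815/38
…
k=6  a_k=10  p_k/q_k = 23335/1088
…
k=10  a_k=4  p_k/q_k = 1135029/52921
k=11  a_k=2  p_k/q_k = 2535751/118230
(x₁, y₁) = (2535751, 118230);  2535751² − 460·118230² = 1 ✓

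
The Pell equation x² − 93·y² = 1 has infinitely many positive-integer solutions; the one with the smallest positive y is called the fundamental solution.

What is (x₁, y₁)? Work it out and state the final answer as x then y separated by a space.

12151 1260

√93 = [9; 1,1,1,4,6,4,1,1,1,18, …], period ℓ=10 (even) → k=9
i=0: a=9 ⇒ p=9, q=1
…
i=4: a=4 ⇒ p=135, q=14
…
i=6: a=4 ⇒ p=3491, q=362
…
i=8: a=1 ⇒ p=7821, q=811
i=9: a=1 ⇒ p=12151, q=1260
→ (12151, 1260).  Check: 12151²=147646801, 93·1260²=147646800, difference 1.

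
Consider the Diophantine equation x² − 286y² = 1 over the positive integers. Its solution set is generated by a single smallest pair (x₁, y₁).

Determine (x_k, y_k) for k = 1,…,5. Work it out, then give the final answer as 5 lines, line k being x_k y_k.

√286 = [16; 1,10,3,3,2,3,3,10,1,32, …], period ℓ=10 (even) → k=9
a_0=16:  p_0=16·1+0=16,  q_0=16·0+1=1
a_1=1:  p_1=1·16+1=17,  q_1=1·1+0=1
…
a_5=2:  p_5=2·1911+575=4397,  q_5=2·113+34=260
a_6=3:  p_6=3·4397+1911=15102,  q_6=3·260+113=893
a_7=3:  p_7=3·15102+4397=49703,  q_7=3·893+260=2939
a_8=10:  p_8=10·49703+15102=512132,  q_8=10·2939+893=30283
a_9=1:  p_9=1·512132+49703=561835,  q_9=1·30283+2939=33222
fundamental: x₁=561835, y₁=33222  (since 315658567225 − 286·1103701284 = 1)
k=2:  x_2 = 561835·561835+286·33222·33222 = 631317134449,  y_2 = 561835·33222+33222·561835 = 37330564740
k=3:  x_3 = 561835·631317134449+286·33222·37330564740 = 709392124465745995,  y_3 = 561835·37330564740+33222·631317134449 = 41947235681362578
k=4:  x_4 = 561835·709392124465745995+286·33222·41947235681362578 = 797122648497793485067201,  y_4 = 561835·41947235681362578+33222·709392124465745995 = 47134850318039357456520
k=5:  x_5 = 561835·797122648497793485067201+286·33222·47134850318039357456520 = 895702806436806213240996001675,  y_5 = 561835·47134850318039357456520+33222·797122648497793485067201 = 52964017256829337557486465822

561835 33222
631317134449 37330564740
709392124465745995 41947235681362578
797122648497793485067201 47134850318039357456520
895702806436806213240996001675 52964017256829337557486465822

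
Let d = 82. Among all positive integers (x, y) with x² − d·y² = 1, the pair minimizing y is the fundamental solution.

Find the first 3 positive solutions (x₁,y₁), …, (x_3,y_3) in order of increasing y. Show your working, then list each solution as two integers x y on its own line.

163 18
53137 5868
17322499 1912950

[9; 18] for √82; ℓ=1 ⇒ convergent index 1
step 0: (9, 1)  from 9·(1,0) + (0,1)
step 1: (163, 18)  from 18·(9,1) + (1,0)
(x₁, y₁) = (163, 18);  163² − 82·18² = 1 ✓
(163+18√82)^2 = 53137 + 5868√82
(163+18√82)^3 = 17322499 + 1912950√82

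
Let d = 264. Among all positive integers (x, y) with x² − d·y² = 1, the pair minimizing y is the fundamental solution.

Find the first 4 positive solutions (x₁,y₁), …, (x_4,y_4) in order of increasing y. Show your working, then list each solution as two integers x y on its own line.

√264 → a₀=16, period (4,32); ℓ=2 even so k=1
k=0  a_k=16  p_k/q_k = 16/1
k=1  a_k=4  p_k/q_k = 65/4
→ (65, 4).  Check: 65²=4225, 264·4²=4224, difference 1.
(x_2, y_2) = (65·65 + 264·4·4, 65·4 + 4·65) = (8449, 520)
(x_3, y_3) = (65·8449 + 264·4·520, 65·520 + 4·8449) = (1098305, 67596)
(x_4, y_4) = (65·1098305 + 264·4·67596, 65·67596 + 4·1098305) = (142771201, 8786960)

65 4
8449 520
1098305 67596
142771201 8786960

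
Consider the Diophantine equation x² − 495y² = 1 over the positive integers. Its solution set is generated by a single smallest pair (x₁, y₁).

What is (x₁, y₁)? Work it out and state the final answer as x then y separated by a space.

89 4

√495 = [22; 4,44, …], period ℓ=2 (even) → k=1
step 0: (22, 1)  from 22·(1,0) + (0,1)
step 1: (89, 4)  from 4·(22,1) + (1,0)
fundamental: x₁=89, y₁=4  (since 7921 − 495·16 = 1)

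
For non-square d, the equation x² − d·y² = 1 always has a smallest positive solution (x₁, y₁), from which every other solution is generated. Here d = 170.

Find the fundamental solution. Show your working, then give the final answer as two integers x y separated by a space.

d=170: √d = [13; 26] (ℓ=1, odd), read p_1/q_1
step 0: (13, 1)  from 13·(1,0) + (0,1)
step 1: (339, 26)  from 26·(13,1) + (1,0)
→ (339, 26).  Check: 339²=114921, 170·26²=114920, difference 1.

339 26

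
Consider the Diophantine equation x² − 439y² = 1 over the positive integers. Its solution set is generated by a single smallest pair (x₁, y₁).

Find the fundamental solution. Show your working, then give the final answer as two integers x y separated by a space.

440 21

[20; 1,19,1,40] for √439; ℓ=4 ⇒ convergent index 3
step 0: (20, 1)  from 20·(1,0) + (0,1)
…
step 2: (419, 20)  from 19·(21,1) + (20,1)
step 3: (440, 21)  from 1·(419,20) + (21,1)
(x₁, y₁) = (440, 21);  440² − 439·21² = 1 ✓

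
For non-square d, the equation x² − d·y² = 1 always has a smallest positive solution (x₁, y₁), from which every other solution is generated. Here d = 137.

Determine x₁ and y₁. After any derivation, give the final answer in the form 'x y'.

√137 = [11; 1,2,2,1,1,2,2,1,22, …], period ℓ=9 (odd) → k=17
step 0: (11, 1)  from 11·(1,0) + (0,1)
…
step 2: (35, 3)  from 2·(12,1) + (11,1)
step 3: (82, 7)  from 2·(35,3) + (12,1)
step 4: (117, 10)  from 1·(82,7) + (35,3)
step 5: (199, 17)  from 1·(117,10) + (82,7)
step 6: (515, 44)  from 2·(199,17) + (117,10)
…
step 8: (1744, 149)  from 1·(1229,105) + (515,44)
step 9: (39597, 3383)  from 22·(1744,149) + (1229,105)
…
step 12: (285899, 24426)  from 2·(122279,10447) + (41341,3532)
…
step 14: (694077, 59299)  from 1·(408178,34873) + (285899,24426)
step 15: (1796332, 153471)  from 2·(694077,59299) + (408178,34873)
step 16: (4286741, 366241)  from 2·(1796332,153471) + (694077,59299)
step 17: (6083073, 519712)  from 1·(4286741,366241) + (1796332,153471)
fundamental: x₁=6083073, y₁=519712  (since 37003777123329 − 137·270100562944 = 1)

6083073 519712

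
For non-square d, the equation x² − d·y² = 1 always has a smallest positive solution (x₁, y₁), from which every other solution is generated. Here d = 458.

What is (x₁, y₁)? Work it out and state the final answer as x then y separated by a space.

√458 = [21; 2,2,42, …], period ℓ=3 (odd) → k=5
step 0: (21, 1)  from 21·(1,0) + (0,1)
step 1: (43, 2)  from 2·(21,1) + (1,0)
…
step 3: (4537, 212)  from 42·(107,5) + (43,2)
step 4: (9181, 429)  from 2·(4537,212) + (107,5)
step 5: (22899, 1070)  from 2·(9181,429) + (4537,212)
fundamental: x₁=22899, y₁=1070  (since 524364201 − 458·1144900 = 1)

22899 1070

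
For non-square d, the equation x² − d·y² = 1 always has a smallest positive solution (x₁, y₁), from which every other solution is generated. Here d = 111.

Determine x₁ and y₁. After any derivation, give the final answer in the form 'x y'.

295 28

√111 = [10; 1,1,6,1,1,20, …], period ℓ=6 (even) → k=5
i=0: a=10 ⇒ p=10, q=1
…
i=4: a=1 ⇒ p=158, q=15
i=5: a=1 ⇒ p=295, q=28
(x₁, y₁) = (295, 28);  295² − 111·28² = 1 ✓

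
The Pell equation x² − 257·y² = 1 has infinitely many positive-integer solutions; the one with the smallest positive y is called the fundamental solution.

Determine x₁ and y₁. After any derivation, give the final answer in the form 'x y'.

513 32

√257 → a₀=16, period (32); ℓ=1 odd so k=1
a_0=16:  p_0=16·1+0=16,  q_0=16·0+1=1
a_1=32:  p_1=32·16+1=513,  q_1=32·1+0=32
(x₁, y₁) = (513, 32);  513² − 257·32² = 1 ✓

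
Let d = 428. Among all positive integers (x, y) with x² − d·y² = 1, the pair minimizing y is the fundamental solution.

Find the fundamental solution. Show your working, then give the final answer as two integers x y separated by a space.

1850887 89466

√428 = [20; 1,2,4,1,5,10,5,1,4,2,1,40, …], period ℓ=12 (even) → k=11
step 0: (20, 1)  from 20·(1,0) + (0,1)
step 1: (21, 1)  from 1·(20,1) + (1,0)
step 2: (62, 3)  from 2·(21,1) + (20,1)
…
step 4: (331, 16)  from 1·(269,13) + (62,3)
…
step 7: (99779, 4823)  from 5·(19571,946) + (1924,93)
…
step 9: (577179, 27899)  from 4·(119350,5769) + (99779,4823)
step 10: (1273708, 61567)  from 2·(577179,27899) + (119350,5769)
step 11: (1850887, 89466)  from 1·(1273708,61567) + (577179,27899)
fundamental: x₁=1850887, y₁=89466  (since 3425782686769 − 428·8004165156 = 1)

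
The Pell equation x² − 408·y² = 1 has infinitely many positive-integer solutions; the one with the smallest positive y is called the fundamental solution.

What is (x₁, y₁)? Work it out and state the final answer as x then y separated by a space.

101 5

√408 → a₀=20, period (5,40); ℓ=2 even so k=1
step 0: (20, 1)  from 20·(1,0) + (0,1)
step 1: (101, 5)  from 5·(20,1) + (1,0)
(x₁, y₁) = (101, 5);  101² − 408·5² = 1 ✓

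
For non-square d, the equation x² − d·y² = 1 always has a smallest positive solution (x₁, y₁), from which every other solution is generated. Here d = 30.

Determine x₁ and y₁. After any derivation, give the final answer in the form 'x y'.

11 2

d=30: √d = [5; 2,10] (ℓ=2, even), read p_1/q_1
i=0: a=5 ⇒ p=5, q=1
i=1: a=2 ⇒ p=11, q=2
(x₁, y₁) = (11, 2);  11² − 30·2² = 1 ✓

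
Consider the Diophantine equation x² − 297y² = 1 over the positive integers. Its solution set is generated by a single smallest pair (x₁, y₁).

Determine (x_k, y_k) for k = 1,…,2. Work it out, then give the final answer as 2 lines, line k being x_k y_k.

48599 2820
4723725601 274098360

√297 → a₀=17, period (4,3,1,1,2,1,1,3,4,34); ℓ=10 even so k=9
k=0  a_k=17  p_k/q_k = 17/1
k=1  a_k=4  p_k/q_k = 69/4
k=2  a_k=3  p_k/q_k = 224/13
…
k=5  a_k=2  p_k/q_k = 1327/77
…
k=8  a_k=3  p_k/q_k = 11357/659
k=9  a_k=4  p_k/q_k = 48599/2820
→ (48599, 2820).  Check: 48599²=2361862801, 297·2820²=2361862800, difference 1.
(x_2, y_2) = (48599·48599 + 297·2820·2820, 48599·2820 + 2820·48599) = (4723725601, 274098360)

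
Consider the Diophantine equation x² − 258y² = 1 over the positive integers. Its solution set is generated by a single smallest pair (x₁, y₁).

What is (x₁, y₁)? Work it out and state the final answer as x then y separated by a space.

d=258: √d = [16; 16,32] (ℓ=2, even), read p_1/q_1
a_0=16:  p_0=16·1+0=16,  q_0=16·0+1=1
a_1=16:  p_1=16·16+1=257,  q_1=16·1+0=16
fundamental: x₁=257, y₁=16  (since 66049 − 258·256 = 1)

257 16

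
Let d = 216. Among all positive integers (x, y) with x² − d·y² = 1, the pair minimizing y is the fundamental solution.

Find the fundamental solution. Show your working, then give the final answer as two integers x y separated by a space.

√216 → a₀=14, period (1,2,3,2,1,28); ℓ=6 even so k=5
i=0: a=14 ⇒ p=14, q=1
…
i=2: a=2 ⇒ p=44, q=3
…
i=4: a=2 ⇒ p=338, q=23
i=5: a=1 ⇒ p=485, q=33
fundamental: x₁=485, y₁=33  (since 235225 − 216·1089 = 1)

485 33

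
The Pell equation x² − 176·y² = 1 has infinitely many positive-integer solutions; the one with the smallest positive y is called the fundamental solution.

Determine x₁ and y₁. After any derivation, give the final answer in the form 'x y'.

√176 → a₀=13, period (3,1,3,26); ℓ=4 even so k=3
k=0  a_k=13  p_k/q_k = 13/1
k=1  a_k=3  p_k/q_k = 40/3
k=2  a_k=1  p_k/q_k = 53/4
k=3  a_k=3  p_k/q_k = 199/15
→ (199, 15).  Check: 199²=39601, 176·15²=39600, difference 1.

199 15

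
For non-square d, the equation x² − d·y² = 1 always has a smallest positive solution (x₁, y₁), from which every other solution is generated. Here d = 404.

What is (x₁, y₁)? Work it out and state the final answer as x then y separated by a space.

√404 = [20; 10,40, …], period ℓ=2 (even) → k=1
step 0: (20, 1)  from 20·(1,0) + (0,1)
step 1: (201, 10)  from 10·(20,1) + (1,0)
fundamental: x₁=201, y₁=10  (since 40401 − 404·100 = 1)

201 10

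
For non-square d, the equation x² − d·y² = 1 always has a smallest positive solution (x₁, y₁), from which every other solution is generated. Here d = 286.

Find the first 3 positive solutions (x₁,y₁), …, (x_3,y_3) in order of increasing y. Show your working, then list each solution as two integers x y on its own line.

561835 33222
631317134449 37330564740
709392124465745995 41947235681362578

[16; 1,10,3,3,2,3,3,10,1,32] for √286; ℓ=10 ⇒ convergent index 9
k=0  a_k=16  p_k/q_k = 16/1
…
k=2  a_k=10  p_k/q_k = 186/11
…
k=5  a_k=2  p_k/q_k = 4397/260
k=6  a_k=3  p_k/q_k = 15102/893
k=7  a_k=3  p_k/q_k = 49703/2939
k=8  a_k=10  p_k/q_k = 512132/30283
k=9  a_k=1  p_k/q_k = 561835/33222
→ (561835, 33222).  Check: 561835²=315658567225, 286·33222²=315658567224, difference 1.
k=2:  x_2 = 561835·561835+286·33222·33222 = 631317134449,  y_2 = 561835·33222+33222·561835 = 37330564740
k=3:  x_3 = 561835·631317134449+286·33222·37330564740 = 709392124465745995,  y_3 = 561835·37330564740+33222·631317134449 = 41947235681362578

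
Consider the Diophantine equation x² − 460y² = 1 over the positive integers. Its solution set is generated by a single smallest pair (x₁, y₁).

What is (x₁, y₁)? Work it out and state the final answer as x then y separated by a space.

2535751 118230

d=460: √d = [21; 2,4,3,1,2,10,2,1,3,4,2,42] (ℓ=12, even), read p_11/q_11
k=0  a_k=21  p_k/q_k = 21/1
k=1  a_k=2  p_k/q_k = 43/2
…
k=4  a_k=1  p_k/q_k = 815/38
…
k=8  a_k=1  p_k/q_k = 72257/3369
…
k=10  a_k=4  p_k/q_k = 1135029/52921
k=11  a_k=2  p_k/q_k = 2535751/118230
(x₁, y₁) = (2535751, 118230);  2535751² − 460·118230² = 1 ✓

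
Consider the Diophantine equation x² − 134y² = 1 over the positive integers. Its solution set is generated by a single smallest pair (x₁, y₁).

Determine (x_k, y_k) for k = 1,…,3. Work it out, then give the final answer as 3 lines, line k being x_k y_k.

d=134: √d = [11; 1,1,2,1,3,…,1,1,22] (ℓ=14, even), read p_13/q_13
k=0  a_k=11  p_k/q_k = 11/1
k=1  a_k=1  p_k/q_k = 12/1
…
k=3  a_k=2  p_k/q_k = 58/5
k=4  a_k=1  p_k/q_k = 81/7
k=5  a_k=3  p_k/q_k = 301/26
k=6  a_k=1  p_k/q_k = 382/33
k=7  a_k=10  p_k/q_k = 4121/356
k=8  a_k=1  p_k/q_k = 4503/389
…
k=10  a_k=1  p_k/q_k = 22133/1912
k=11  a_k=2  p_k/q_k = 61896/5347
k=12  a_k=1  p_k/q_k = 84029/7259
k=13  a_k=1  p_k/q_k = 145925/12606
fundamental: x₁=145925, y₁=12606  (since 21294105625 − 134·158911236 = 1)
(145925+12606√134)^2 = 42588211249 + 3679061100√134
(145925+12606√134)^3 = 12429369452874725 + 1073733982022394√134

145925 12606
42588211249 3679061100
12429369452874725 1073733982022394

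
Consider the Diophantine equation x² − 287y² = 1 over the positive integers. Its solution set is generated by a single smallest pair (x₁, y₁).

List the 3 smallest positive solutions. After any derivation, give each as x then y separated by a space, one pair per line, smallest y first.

[16; 1,15,1,32] for √287; ℓ=4 ⇒ convergent index 3
a_0=16:  p_0=16·1+0=16,  q_0=16·0+1=1
…
a_2=15:  p_2=15·17+16=271,  q_2=15·1+1=16
a_3=1:  p_3=1·271+17=288,  q_3=1·16+1=17
(x₁, y₁) = (288, 17);  288² − 287·17² = 1 ✓
(x_2, y_2) = (288·288 + 287·17·17, 288·17 + 17·288) = (165887, 9792)
(x_3, y_3) = (288·165887 + 287·17·9792, 288·9792 + 17·165887) = (95550624, 5640175)

288 17
165887 9792
95550624 5640175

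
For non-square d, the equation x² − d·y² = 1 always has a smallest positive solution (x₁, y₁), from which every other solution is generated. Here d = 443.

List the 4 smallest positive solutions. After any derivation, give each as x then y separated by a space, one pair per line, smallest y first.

442 21
390727 18564
345402226 16410555
305335177057 14506912056

[21; 21,42] for √443; ℓ=2 ⇒ convergent index 1
k=0  a_k=21  p_k/q_k = 21/1
k=1  a_k=21  p_k/q_k = 442/21
fundamental: x₁=442, y₁=21  (since 195364 − 443·441 = 1)
n=2: (442,21)∘(442,21) = (442·442+443·21·21, 442·21+21·442) = (390727,18564)
n=3: (390727,18564)∘(442,21) = (442·390727+443·21·18564, 442·18564+21·390727) = (345402226,16410555)
n=4: (345402226,16410555)∘(442,21) = (442·345402226+443·21·16410555, 442·16410555+21·345402226) = (305335177057,14506912056)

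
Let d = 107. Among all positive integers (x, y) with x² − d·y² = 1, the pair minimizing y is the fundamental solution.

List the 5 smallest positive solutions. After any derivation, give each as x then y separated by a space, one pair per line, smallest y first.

962 93
1850887 178932
3561105626 344265075
6851565373537 662365825368
13182408217579562 1274391503742957

√107 → a₀=10, period (2,1,9,1,2,20); ℓ=6 even so k=5
step 0: (10, 1)  from 10·(1,0) + (0,1)
…
step 2: (31, 3)  from 1·(21,2) + (10,1)
step 3: (300, 29)  from 9·(31,3) + (21,2)
step 4: (331, 32)  from 1·(300,29) + (31,3)
step 5: (962, 93)  from 2·(331,32) + (300,29)
→ (962, 93).  Check: 962²=925444, 107·93²=925443, difference 1.
k=2:  x_2 = 962·962+107·93·93 = 1850887,  y_2 = 962·93+93·962 = 178932
k=3:  x_3 = 962·1850887+107·93·178932 = 3561105626,  y_3 = 962·178932+93·1850887 = 344265075
k=4:  x_4 = 962·3561105626+107·93·344265075 = 6851565373537,  y_4 = 962·344265075+93·3561105626 = 662365825368
k=5:  x_5 = 962·6851565373537+107·93·662365825368 = 13182408217579562,  y_5 = 962·662365825368+93·6851565373537 = 1274391503742957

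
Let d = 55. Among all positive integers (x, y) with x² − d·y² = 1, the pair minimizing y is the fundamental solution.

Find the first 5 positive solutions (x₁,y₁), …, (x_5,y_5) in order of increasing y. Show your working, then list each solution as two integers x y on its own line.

[7; 2,2,2,14] for √55; ℓ=4 ⇒ convergent index 3
a_0=7:  p_0=7·1+0=7,  q_0=7·0+1=1
…
a_2=2:  p_2=2·15+7=37,  q_2=2·2+1=5
a_3=2:  p_3=2·37+15=89,  q_3=2·5+2=12
fundamental: x₁=89, y₁=12  (since 7921 − 55·144 = 1)
(x_2, y_2) = (89·89 + 55·12·12, 89·12 + 12·89) = (15841, 2136)
(x_3, y_3) = (89·15841 + 55·12·2136, 89·2136 + 12·15841) = (2819609, 380196)
(x_4, y_4) = (89·2819609 + 55·12·380196, 89·380196 + 12·2819609) = (501874561, 67672752)
(x_5, y_5) = (89·501874561 + 55·12·67672752, 89·67672752 + 12·501874561) = (89330852249, 12045369660)

89 12
15841 2136
2819609 380196
501874561 67672752
89330852249 12045369660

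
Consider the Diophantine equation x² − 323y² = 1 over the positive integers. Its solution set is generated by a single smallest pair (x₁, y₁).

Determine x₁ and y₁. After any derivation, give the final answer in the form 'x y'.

18 1

√323 → a₀=17, period (1,34); ℓ=2 even so k=1
step 0: (17, 1)  from 17·(1,0) + (0,1)
step 1: (18, 1)  from 1·(17,1) + (1,0)
(x₁, y₁) = (18, 1);  18² − 323·1² = 1 ✓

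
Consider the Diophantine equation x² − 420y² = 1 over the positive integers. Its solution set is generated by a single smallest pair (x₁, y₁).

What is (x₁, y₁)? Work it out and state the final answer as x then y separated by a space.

41 2

√420 = [20; 2,40, …], period ℓ=2 (even) → k=1
k=0  a_k=20  p_k/q_k = 20/1
k=1  a_k=2  p_k/q_k = 41/2
fundamental: x₁=41, y₁=2  (since 1681 − 420·4 = 1)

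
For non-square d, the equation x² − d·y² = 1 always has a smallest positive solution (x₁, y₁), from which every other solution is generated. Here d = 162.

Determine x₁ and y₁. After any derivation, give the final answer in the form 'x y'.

√162 → a₀=12, period (1,2,1,2,12,2,1,2,1,24); ℓ=10 even so k=9
a_0=12:  p_0=12·1+0=12,  q_0=12·0+1=1
…
a_2=2:  p_2=2·13+12=38,  q_2=2·1+1=3
a_3=1:  p_3=1·38+13=51,  q_3=1·3+1=4
a_4=2:  p_4=2·51+38=140,  q_4=2·4+3=11
a_5=12:  p_5=12·140+51=1731,  q_5=12·11+4=136
…
a_8=2:  p_8=2·5333+3602=14268,  q_8=2·419+283=1121
a_9=1:  p_9=1·14268+5333=19601,  q_9=1·1121+419=1540
→ (19601, 1540).  Check: 19601²=384199201, 162·1540²=384199200, difference 1.

19601 1540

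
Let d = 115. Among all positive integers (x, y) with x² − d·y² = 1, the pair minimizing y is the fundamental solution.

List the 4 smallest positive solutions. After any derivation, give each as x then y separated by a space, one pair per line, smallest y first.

1126 105
2535751 236460
5710510126 532507815
12860066268001 1199207362920

√115 = [10; 1,2,1,1,1,1,1,2,1,20, …], period ℓ=10 (even) → k=9
step 0: (10, 1)  from 10·(1,0) + (0,1)
step 1: (11, 1)  from 1·(10,1) + (1,0)
step 2: (32, 3)  from 2·(11,1) + (10,1)
step 3: (43, 4)  from 1·(32,3) + (11,1)
step 4: (75, 7)  from 1·(43,4) + (32,3)
step 5: (118, 11)  from 1·(75,7) + (43,4)
…
step 8: (815, 76)  from 2·(311,29) + (193,18)
step 9: (1126, 105)  from 1·(815,76) + (311,29)
(x₁, y₁) = (1126, 105);  1126² − 115·105² = 1 ✓
n=2: (1126,105)∘(1126,105) = (1126·1126+115·105·105, 1126·105+105·1126) = (2535751,236460)
n=3: (2535751,236460)∘(1126,105) = (1126·2535751+115·105·236460, 1126·236460+105·2535751) = (5710510126,532507815)
n=4: (5710510126,532507815)∘(1126,105) = (1126·5710510126+115·105·532507815, 1126·532507815+105·5710510126) = (12860066268001,1199207362920)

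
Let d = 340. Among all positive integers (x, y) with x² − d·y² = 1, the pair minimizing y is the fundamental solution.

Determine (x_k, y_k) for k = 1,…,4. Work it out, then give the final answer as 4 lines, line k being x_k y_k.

√340 → a₀=18, period (2,3,1,1,1,…,3,2,36); ℓ=14 even so k=13
i=0: a=18 ⇒ p=18, q=1
i=1: a=2 ⇒ p=37, q=2
i=2: a=3 ⇒ p=129, q=7
i=3: a=1 ⇒ p=166, q=9
i=4: a=1 ⇒ p=295, q=16
i=5: a=1 ⇒ p=461, q=25
i=6: a=1 ⇒ p=756, q=41
…
i=9: a=1 ⇒ p=13774, q=747
…
i=11: a=1 ⇒ p=34813, q=1888
i=12: a=3 ⇒ p=125478, q=6805
i=13: a=2 ⇒ p=285769, q=15498
fundamental: x₁=285769, y₁=15498  (since 81663921361 − 340·240188004 = 1)
k=2:  x_2 = 285769·285769+340·15498·15498 = 163327842721,  y_2 = 285769·15498+15498·285769 = 8857695924
k=3:  x_3 = 285769·163327842721+340·15498·8857695924 = 93348068572789129,  y_3 = 285769·8857695924+15498·163327842721 = 5062509812995614
k=4:  x_4 = 285769·93348068572789129+340·15498·5062509812995614 = 53351968415791425367681,  y_4 = 285769·5062509812995614+15498·93348068572789129 = 2893416733491029538408

285769 15498
163327842721 8857695924
93348068572789129 5062509812995614
53351968415791425367681 2893416733491029538408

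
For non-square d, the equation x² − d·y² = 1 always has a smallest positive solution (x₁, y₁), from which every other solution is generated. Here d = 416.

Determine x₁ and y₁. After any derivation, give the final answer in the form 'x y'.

[20; 2,1,1,9,1,1,2,40] for √416; ℓ=8 ⇒ convergent index 7
k=0  a_k=20  p_k/q_k = 20/1
k=1  a_k=2  p_k/q_k = 41/2
…
k=4  a_k=9  p_k/q_k = 979/48
…
k=6  a_k=1  p_k/q_k = 2060/101
k=7  a_k=2  p_k/q_k = 5201/255
→ (5201, 255).  Check: 5201²=27050401, 416·255²=27050400, difference 1.

5201 255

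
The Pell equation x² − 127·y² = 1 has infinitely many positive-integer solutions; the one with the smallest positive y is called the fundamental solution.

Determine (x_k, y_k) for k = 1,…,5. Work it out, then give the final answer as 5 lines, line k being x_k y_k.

√127 = [11; 3,1,2,2,7,11,7,2,2,1,3,22, …], period ℓ=12 (even) → k=11
step 0: (11, 1)  from 11·(1,0) + (0,1)
step 1: (34, 3)  from 3·(11,1) + (1,0)
…
step 6: (24218, 2149)  from 11·(2175,193) + (293,26)
step 7: (171701, 15236)  from 7·(24218,2149) + (2175,193)
…
step 10: (1274561, 113099)  from 1·(906941,80478) + (367620,32621)
step 11: (4730624, 419775)  from 3·(1274561,113099) + (906941,80478)
(x₁, y₁) = (4730624, 419775);  4730624² − 127·419775² = 1 ✓
n=2: (4730624,419775)∘(4730624,419775) = (4730624·4730624+127·419775·419775, 4730624·419775+419775·4730624) = (44757606858751,3971595379200)
n=3: (44757606858751,3971595379200)∘(4730624,419775) = (4730624·44757606858751+127·419775·3971595379200, 4730624·3971595379200+419775·44757606858751) = (423462818377139450624,37576248838264821825)
n=4: (423462818377139450624,37576248838264821825)∘(4730624,419775) = (4730624·423462818377139450624+127·419775·37576248838264821825, 4730624·37576248838264821825+419775·423462818377139450624) = (4006486743445029115330560001,355518209168531397366758400)
n=5: (4006486743445029115330560001,355518209168531397366758400)∘(4730624,419775) = (4730624·4006486743445029115330560001+127·419775·355518209168531397366758400, 4730624·355518209168531397366758400+419775·4006486743445029115330560001) = (37906364688445371364544653008890624,3363645945459311770024609913661375)

4730624 419775
44757606858751 3971595379200
423462818377139450624 37576248838264821825
4006486743445029115330560001 355518209168531397366758400
37906364688445371364544653008890624 3363645945459311770024609913661375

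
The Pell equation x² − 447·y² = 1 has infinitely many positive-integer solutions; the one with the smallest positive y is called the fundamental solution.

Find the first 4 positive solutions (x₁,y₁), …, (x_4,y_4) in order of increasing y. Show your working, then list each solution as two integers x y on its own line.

148 7
43807 2072
12966724 613305
3838106497 181536208

d=447: √d = [21; 7,42] (ℓ=2, even), read p_1/q_1
a_0=21:  p_0=21·1+0=21,  q_0=21·0+1=1
a_1=7:  p_1=7·21+1=148,  q_1=7·1+0=7
(x₁, y₁) = (148, 7);  148² − 447·7² = 1 ✓
k=2:  x_2 = 148·148+447·7·7 = 43807,  y_2 = 148·7+7·148 = 2072
k=3:  x_3 = 148·43807+447·7·2072 = 12966724,  y_3 = 148·2072+7·43807 = 613305
k=4:  x_4 = 148·12966724+447·7·613305 = 3838106497,  y_4 = 148·613305+7·12966724 = 181536208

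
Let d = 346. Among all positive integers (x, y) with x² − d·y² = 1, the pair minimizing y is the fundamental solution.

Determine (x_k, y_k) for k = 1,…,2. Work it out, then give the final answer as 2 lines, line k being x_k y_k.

17299 930
598510801 32176140

√346 = [18; 1,1,1,1,36, …], period ℓ=5 (odd) → k=9
step 0: (18, 1)  from 18·(1,0) + (0,1)
step 1: (19, 1)  from 1·(18,1) + (1,0)
step 2: (37, 2)  from 1·(19,1) + (18,1)
step 3: (56, 3)  from 1·(37,2) + (19,1)
…
step 6: (3497, 188)  from 1·(3404,183) + (93,5)
step 7: (6901, 371)  from 1·(3497,188) + (3404,183)
step 8: (10398, 559)  from 1·(6901,371) + (3497,188)
step 9: (17299, 930)  from 1·(10398,559) + (6901,371)
(x₁, y₁) = (17299, 930);  17299² − 346·930² = 1 ✓
(x_2, y_2) = (17299·17299 + 346·930·930, 17299·930 + 930·17299) = (598510801, 32176140)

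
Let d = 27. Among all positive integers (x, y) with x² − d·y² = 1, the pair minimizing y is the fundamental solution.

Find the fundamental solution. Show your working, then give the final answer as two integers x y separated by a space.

√27 = [5; 5,10, …], period ℓ=2 (even) → k=1
a_0=5:  p_0=5·1+0=5,  q_0=5·0+1=1
a_1=5:  p_1=5·5+1=26,  q_1=5·1+0=5
→ (26, 5).  Check: 26²=676, 27·5²=675, difference 1.

26 5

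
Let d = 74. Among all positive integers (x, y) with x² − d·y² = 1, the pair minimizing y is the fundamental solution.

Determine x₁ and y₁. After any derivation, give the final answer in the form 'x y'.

3699 430

d=74: √d = [8; 1,1,1,1,16] (ℓ=5, odd), read p_9/q_9
step 0: (8, 1)  from 8·(1,0) + (0,1)
step 1: (9, 1)  from 1·(8,1) + (1,0)
…
step 3: (26, 3)  from 1·(17,2) + (9,1)
step 4: (43, 5)  from 1·(26,3) + (17,2)
…
step 8: (2228, 259)  from 1·(1471,171) + (757,88)
step 9: (3699, 430)  from 1·(2228,259) + (1471,171)
(x₁, y₁) = (3699, 430);  3699² − 74·430² = 1 ✓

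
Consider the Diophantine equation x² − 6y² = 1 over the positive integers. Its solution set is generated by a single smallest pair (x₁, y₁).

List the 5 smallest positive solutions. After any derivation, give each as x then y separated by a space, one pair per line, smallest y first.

[2; 2,4] for √6; ℓ=2 ⇒ convergent index 1
k=0  a_k=2  p_k/q_k = 2/1
k=1  a_k=2  p_k/q_k = 5/2
fundamental: x₁=5, y₁=2  (since 25 − 6·4 = 1)
(x_2, y_2) = (5·5 + 6·2·2, 5·2 + 2·5) = (49, 20)
(x_3, y_3) = (5·49 + 6·2·20, 5·20 + 2·49) = (485, 198)
(x_4, y_4) = (5·485 + 6·2·198, 5·198 + 2·485) = (4801, 1960)
(x_5, y_5) = (5·4801 + 6·2·1960, 5·1960 + 2·4801) = (47525, 19402)

5 2
49 20
485 198
4801 1960
47525 19402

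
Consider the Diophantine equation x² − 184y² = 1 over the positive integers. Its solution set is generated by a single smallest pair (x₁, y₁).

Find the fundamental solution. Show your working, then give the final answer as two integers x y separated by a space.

24335 1794

[13; 1,1,3,2,1,2,1,2,3,1,1,26] for √184; ℓ=12 ⇒ convergent index 11
a_0=13:  p_0=13·1+0=13,  q_0=13·0+1=1
a_1=1:  p_1=1·13+1=14,  q_1=1·1+0=1
a_2=1:  p_2=1·14+13=27,  q_2=1·1+1=2
a_3=3:  p_3=3·27+14=95,  q_3=3·2+1=7
a_4=2:  p_4=2·95+27=217,  q_4=2·7+2=16
a_5=1:  p_5=1·217+95=312,  q_5=1·16+7=23
…
a_9=3:  p_9=3·3147+1153=10594,  q_9=3·232+85=781
a_10=1:  p_10=1·10594+3147=13741,  q_10=1·781+232=1013
a_11=1:  p_11=1·13741+10594=24335,  q_11=1·1013+781=1794
→ (24335, 1794).  Check: 24335²=592192225, 184·1794²=592192224, difference 1.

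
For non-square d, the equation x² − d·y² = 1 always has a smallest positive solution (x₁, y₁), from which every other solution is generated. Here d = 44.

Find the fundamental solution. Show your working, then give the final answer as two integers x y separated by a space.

199 30

[6; 1,1,1,2,1,1,1,12] for √44; ℓ=8 ⇒ convergent index 7
a_0=6:  p_0=6·1+0=6,  q_0=6·0+1=1
…
a_3=1:  p_3=1·13+7=20,  q_3=1·2+1=3
…
a_6=1:  p_6=1·73+53=126,  q_6=1·11+8=19
a_7=1:  p_7=1·126+73=199,  q_7=1·19+11=30
fundamental: x₁=199, y₁=30  (since 39601 − 44·900 = 1)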